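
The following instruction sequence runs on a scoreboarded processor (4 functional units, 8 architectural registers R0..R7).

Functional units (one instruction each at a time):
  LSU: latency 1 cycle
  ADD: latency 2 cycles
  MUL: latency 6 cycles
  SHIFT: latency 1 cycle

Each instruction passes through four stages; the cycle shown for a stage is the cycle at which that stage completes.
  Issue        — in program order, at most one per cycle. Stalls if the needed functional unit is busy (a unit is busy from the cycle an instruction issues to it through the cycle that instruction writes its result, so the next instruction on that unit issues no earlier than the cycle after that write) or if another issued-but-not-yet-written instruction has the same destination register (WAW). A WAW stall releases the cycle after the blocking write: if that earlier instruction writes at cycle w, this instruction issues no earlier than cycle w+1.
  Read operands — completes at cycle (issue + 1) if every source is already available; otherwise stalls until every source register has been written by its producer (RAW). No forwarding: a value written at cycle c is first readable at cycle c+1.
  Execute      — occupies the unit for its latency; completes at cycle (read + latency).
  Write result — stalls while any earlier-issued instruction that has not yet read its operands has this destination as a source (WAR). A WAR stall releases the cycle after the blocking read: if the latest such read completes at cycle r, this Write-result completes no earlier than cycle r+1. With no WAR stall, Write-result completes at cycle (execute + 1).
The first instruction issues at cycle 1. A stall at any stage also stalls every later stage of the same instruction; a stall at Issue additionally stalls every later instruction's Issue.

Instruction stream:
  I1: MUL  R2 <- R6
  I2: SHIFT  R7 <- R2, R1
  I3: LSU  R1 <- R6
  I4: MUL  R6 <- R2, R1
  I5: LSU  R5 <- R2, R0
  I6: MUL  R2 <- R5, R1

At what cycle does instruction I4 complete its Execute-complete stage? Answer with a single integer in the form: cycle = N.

cycle = 18

1) issue 1, read 2, done 8, write 9
2) issue 2, read 10, done 11, write 12  <RAW R2: wait I1 write@9>
3) issue 3, read 4, done 5, write 11  <WAR R1: wait I2 read@10>
4) issue 10, read 12, done 18, write 19  <struct: MUL busy until I1 writes@9 / RAW R1: wait I3 write@11>
5) issue 12, read 13, done 14, write 15  <struct: LSU busy until I3 writes@11>
6) issue 20, read 21, done 27, write 28  <struct: MUL busy until I4 writes@19>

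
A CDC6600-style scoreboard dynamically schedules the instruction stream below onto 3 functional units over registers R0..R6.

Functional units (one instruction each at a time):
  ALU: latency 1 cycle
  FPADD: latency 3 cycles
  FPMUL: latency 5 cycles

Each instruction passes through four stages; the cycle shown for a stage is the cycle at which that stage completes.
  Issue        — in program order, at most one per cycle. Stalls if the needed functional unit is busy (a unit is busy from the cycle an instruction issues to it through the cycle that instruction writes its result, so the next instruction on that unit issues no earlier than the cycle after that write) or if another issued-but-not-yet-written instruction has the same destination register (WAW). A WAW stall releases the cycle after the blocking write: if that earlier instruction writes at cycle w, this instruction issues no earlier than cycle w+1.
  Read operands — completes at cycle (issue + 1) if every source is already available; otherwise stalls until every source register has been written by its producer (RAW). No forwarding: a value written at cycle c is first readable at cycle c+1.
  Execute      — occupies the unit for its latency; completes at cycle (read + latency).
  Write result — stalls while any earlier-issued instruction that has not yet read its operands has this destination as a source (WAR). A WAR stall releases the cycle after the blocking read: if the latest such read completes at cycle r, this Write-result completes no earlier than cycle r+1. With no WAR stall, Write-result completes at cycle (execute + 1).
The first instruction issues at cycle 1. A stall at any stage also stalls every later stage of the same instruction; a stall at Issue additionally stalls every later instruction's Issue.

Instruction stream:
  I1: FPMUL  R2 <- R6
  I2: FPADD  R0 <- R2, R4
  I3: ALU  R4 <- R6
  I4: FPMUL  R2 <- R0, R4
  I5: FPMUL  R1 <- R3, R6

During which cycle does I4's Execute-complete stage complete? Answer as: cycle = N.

[1] I1→FPMUL
[2] I1 RO; I2→FPADD
[3] I3→ALU
[4] I3 RO
[5] I3 EX
[7] I1 EX
[8] I1 WR R2
[9] I2 RO; I4→FPMUL
[10] I3 WR R4
[12] I2 EX
[13] I2 WR R0
[14] I4 RO
[19] I4 EX
[20] I4 WR R2
[21] I5→FPMUL
[22] I5 RO
[27] I5 EX
[28] I5 WR R1

cycle = 19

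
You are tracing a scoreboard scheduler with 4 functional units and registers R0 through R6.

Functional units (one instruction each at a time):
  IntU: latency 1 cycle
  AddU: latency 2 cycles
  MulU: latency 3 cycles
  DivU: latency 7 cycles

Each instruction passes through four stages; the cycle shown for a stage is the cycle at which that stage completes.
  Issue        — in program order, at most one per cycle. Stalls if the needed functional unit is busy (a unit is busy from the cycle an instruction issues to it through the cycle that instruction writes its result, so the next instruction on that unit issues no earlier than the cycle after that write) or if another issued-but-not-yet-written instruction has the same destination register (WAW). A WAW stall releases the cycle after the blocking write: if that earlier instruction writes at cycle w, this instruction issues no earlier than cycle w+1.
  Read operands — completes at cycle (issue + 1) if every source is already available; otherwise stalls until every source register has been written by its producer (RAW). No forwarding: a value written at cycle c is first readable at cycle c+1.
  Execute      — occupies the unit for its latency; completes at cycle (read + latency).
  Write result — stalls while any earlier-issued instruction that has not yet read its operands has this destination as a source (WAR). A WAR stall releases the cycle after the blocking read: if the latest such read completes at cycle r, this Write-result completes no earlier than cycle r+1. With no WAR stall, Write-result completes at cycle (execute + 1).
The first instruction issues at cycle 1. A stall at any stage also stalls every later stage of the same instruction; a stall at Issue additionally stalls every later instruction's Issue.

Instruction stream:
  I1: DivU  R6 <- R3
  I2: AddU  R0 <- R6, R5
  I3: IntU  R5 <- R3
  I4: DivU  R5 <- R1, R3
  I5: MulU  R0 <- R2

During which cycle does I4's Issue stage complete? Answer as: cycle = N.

cycle = 13

I1: IS=1 RO=2 EX=9 WR=10
I2: IS=2 RO=11 EX=13 WR=14  [RAW R6: wait I1 write@10]
I3: IS=3 RO=4 EX=5 WR=12  [WAR R5: wait I2 read@11]
I4: IS=13 RO=14 EX=21 WR=22  [WAW R5: wait I3 write@12]
I5: IS=15 RO=16 EX=19 WR=20  [WAW R0: wait I2 write@14]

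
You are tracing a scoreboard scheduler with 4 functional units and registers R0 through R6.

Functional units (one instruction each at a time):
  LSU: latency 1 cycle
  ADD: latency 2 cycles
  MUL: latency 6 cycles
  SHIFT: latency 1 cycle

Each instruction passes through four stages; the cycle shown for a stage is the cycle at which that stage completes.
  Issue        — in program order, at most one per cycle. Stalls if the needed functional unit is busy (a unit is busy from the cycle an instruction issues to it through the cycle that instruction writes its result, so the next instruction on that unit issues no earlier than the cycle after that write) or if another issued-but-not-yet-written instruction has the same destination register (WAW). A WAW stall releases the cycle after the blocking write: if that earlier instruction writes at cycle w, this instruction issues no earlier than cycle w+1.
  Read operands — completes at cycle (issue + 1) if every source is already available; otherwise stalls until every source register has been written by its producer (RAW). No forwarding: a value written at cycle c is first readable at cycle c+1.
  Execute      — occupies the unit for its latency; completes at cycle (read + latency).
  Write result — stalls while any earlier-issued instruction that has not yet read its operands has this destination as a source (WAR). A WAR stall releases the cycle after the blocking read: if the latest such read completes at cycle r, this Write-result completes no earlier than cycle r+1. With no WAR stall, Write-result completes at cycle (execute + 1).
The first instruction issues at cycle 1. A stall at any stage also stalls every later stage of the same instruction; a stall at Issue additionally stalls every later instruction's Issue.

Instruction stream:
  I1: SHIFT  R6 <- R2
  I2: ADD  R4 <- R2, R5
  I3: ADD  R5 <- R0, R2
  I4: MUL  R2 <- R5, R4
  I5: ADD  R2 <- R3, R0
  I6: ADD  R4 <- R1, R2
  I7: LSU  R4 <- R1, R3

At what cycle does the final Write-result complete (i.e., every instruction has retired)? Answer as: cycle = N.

I1: IS=1 RO=2 EX=3 WR=4
I2: IS=2 RO=3 EX=5 WR=6
I3: IS=7 RO=8 EX=10 WR=11  [struct: ADD busy until I2 writes@6]
I4: IS=8 RO=12 EX=18 WR=19  [RAW R5: wait I3 write@11]
I5: IS=20 RO=21 EX=23 WR=24  [WAW R2: wait I4 write@19]
I6: IS=25 RO=26 EX=28 WR=29  [struct: ADD busy until I5 writes@24]
I7: IS=30 RO=31 EX=32 WR=33  [WAW R4: wait I6 write@29]

cycle = 33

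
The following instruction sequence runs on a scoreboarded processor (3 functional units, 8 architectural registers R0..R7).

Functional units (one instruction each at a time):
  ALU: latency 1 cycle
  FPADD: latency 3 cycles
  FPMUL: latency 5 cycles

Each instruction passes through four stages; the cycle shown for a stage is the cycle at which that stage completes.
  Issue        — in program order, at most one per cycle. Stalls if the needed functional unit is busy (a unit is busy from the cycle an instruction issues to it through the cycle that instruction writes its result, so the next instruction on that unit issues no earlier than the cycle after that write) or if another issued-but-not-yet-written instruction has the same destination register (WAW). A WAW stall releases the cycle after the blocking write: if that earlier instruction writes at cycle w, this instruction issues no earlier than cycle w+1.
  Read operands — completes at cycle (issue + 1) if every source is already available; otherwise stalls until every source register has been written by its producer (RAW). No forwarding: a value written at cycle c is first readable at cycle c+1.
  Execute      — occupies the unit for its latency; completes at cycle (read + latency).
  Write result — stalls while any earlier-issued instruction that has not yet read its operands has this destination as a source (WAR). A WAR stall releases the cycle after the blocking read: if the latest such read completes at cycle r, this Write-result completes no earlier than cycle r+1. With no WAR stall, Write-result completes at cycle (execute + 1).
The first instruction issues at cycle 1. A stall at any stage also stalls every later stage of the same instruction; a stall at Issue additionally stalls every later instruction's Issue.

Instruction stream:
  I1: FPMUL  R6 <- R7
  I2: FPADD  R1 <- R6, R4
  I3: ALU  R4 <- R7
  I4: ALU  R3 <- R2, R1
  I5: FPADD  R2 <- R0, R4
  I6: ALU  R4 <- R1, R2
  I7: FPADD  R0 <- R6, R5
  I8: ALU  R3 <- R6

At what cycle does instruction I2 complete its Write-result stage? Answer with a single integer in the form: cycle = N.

1) issue 1, read 2, done 7, write 8
2) issue 2, read 9, done 12, write 13  <RAW R6: wait I1 write@8>
3) issue 3, read 4, done 5, write 10  <WAR R4: wait I2 read@9>
4) issue 11, read 14, done 15, write 16  <struct: ALU busy until I3 writes@10 / RAW R1: wait I2 write@13>
5) issue 14, read 15, done 18, write 19  <struct: FPADD busy until I2 writes@13>
6) issue 17, read 20, done 21, write 22  <struct: ALU busy until I4 writes@16 / RAW R2: wait I5 write@19>
7) issue 20, read 21, done 24, write 25  <struct: FPADD busy until I5 writes@19>
8) issue 23, read 24, done 25, write 26  <struct: ALU busy until I6 writes@22>

cycle = 13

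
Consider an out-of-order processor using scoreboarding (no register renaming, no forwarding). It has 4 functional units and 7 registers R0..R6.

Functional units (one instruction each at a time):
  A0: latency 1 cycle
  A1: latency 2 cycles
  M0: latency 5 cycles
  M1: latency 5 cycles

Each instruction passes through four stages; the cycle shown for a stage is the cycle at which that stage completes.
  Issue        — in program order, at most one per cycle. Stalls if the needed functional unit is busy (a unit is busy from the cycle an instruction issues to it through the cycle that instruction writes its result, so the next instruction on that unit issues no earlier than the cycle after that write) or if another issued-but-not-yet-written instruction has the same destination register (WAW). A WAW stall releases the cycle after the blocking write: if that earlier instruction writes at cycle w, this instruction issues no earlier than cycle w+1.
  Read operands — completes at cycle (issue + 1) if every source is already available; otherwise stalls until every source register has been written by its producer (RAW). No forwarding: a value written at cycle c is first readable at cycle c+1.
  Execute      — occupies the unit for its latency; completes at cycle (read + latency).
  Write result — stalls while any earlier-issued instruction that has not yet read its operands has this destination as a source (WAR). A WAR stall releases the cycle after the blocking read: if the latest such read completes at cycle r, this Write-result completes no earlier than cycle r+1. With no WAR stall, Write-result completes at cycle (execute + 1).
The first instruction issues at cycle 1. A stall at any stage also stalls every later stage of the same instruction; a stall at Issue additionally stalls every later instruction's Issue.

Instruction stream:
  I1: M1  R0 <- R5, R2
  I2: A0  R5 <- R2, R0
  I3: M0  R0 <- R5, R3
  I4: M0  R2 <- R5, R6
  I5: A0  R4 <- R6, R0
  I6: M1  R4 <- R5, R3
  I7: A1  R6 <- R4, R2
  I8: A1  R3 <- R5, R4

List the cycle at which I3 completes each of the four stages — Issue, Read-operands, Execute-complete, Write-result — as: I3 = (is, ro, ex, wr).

I3 = (9, 12, 17, 18)

I1: IS=1 RO=2 EX=7 WR=8
I2: IS=2 RO=9 EX=10 WR=11  [RAW R0: wait I1 write@8]
I3: IS=9 RO=12 EX=17 WR=18  [WAW R0: wait I1 write@8; RAW R5: wait I2 write@11]
I4: IS=19 RO=20 EX=25 WR=26  [struct: M0 busy until I3 writes@18]
I5: IS=20 RO=21 EX=22 WR=23
I6: IS=24 RO=25 EX=30 WR=31  [WAW R4: wait I5 write@23]
I7: IS=25 RO=32 EX=34 WR=35  [RAW R4: wait I6 write@31]
I8: IS=36 RO=37 EX=39 WR=40  [struct: A1 busy until I7 writes@35]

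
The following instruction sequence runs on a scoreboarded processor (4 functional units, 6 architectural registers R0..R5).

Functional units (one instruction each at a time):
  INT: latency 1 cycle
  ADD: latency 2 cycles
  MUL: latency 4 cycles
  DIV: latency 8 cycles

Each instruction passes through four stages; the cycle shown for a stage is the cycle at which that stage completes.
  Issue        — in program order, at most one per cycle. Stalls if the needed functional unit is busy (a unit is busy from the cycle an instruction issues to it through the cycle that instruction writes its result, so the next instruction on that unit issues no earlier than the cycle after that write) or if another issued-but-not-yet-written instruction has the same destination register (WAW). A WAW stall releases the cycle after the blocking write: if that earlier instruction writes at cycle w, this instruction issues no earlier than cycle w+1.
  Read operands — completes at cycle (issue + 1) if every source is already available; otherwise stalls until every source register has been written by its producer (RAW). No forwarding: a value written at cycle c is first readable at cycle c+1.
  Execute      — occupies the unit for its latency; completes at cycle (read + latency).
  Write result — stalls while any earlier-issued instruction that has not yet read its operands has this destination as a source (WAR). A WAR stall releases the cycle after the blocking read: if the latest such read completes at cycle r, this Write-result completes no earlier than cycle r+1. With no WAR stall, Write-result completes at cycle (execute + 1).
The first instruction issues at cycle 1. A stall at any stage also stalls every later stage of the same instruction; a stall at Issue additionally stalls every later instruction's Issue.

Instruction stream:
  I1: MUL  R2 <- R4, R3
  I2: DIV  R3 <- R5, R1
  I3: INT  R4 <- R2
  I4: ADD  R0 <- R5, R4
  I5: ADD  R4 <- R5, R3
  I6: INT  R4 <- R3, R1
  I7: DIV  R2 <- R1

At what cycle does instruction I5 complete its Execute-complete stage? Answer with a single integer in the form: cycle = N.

  I1 | 1 | 2 | 6 | 7
  I2 | 2 | 3 | 11 | 12
  I3 | 3 | 8 | 9 | 10   RAW R2: wait I1 write@7
  I4 | 4 | 11 | 13 | 14   RAW R4: wait I3 write@10
  I5 | 15 | 16 | 18 | 19   struct: ADD busy until I4 writes@14
  I6 | 20 | 21 | 22 | 23   WAW R4: wait I5 write@19
  I7 | 21 | 22 | 30 | 31

cycle = 18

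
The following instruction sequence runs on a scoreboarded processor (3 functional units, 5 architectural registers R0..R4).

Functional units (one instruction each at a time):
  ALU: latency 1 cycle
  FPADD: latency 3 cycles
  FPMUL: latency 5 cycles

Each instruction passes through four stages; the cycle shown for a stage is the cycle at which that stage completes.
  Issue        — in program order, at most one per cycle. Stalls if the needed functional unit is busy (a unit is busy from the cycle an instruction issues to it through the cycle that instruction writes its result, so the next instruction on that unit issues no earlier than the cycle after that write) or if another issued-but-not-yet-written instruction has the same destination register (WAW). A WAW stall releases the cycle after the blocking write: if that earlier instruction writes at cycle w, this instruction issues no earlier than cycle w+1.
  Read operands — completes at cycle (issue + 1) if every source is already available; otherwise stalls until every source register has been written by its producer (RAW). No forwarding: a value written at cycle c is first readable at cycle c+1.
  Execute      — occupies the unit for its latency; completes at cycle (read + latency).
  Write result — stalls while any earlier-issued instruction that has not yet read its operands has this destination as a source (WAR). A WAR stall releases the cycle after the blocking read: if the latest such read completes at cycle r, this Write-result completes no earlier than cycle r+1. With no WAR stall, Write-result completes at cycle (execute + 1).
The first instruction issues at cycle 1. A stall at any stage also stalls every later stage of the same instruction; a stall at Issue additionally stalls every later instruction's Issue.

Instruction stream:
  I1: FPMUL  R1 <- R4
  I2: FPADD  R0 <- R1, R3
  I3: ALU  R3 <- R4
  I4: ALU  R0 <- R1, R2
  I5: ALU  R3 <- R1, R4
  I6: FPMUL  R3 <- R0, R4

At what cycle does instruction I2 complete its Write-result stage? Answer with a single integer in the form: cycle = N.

cycle = 13

I1: IS=1 RO=2 EX=7 WR=8
I2: IS=2 RO=9 EX=12 WR=13  [RAW R1: wait I1 write@8]
I3: IS=3 RO=4 EX=5 WR=10  [WAR R3: wait I2 read@9]
I4: IS=14 RO=15 EX=16 WR=17  [WAW R0: wait I2 write@13]
I5: IS=18 RO=19 EX=20 WR=21  [struct: ALU busy until I4 writes@17]
I6: IS=22 RO=23 EX=28 WR=29  [WAW R3: wait I5 write@21]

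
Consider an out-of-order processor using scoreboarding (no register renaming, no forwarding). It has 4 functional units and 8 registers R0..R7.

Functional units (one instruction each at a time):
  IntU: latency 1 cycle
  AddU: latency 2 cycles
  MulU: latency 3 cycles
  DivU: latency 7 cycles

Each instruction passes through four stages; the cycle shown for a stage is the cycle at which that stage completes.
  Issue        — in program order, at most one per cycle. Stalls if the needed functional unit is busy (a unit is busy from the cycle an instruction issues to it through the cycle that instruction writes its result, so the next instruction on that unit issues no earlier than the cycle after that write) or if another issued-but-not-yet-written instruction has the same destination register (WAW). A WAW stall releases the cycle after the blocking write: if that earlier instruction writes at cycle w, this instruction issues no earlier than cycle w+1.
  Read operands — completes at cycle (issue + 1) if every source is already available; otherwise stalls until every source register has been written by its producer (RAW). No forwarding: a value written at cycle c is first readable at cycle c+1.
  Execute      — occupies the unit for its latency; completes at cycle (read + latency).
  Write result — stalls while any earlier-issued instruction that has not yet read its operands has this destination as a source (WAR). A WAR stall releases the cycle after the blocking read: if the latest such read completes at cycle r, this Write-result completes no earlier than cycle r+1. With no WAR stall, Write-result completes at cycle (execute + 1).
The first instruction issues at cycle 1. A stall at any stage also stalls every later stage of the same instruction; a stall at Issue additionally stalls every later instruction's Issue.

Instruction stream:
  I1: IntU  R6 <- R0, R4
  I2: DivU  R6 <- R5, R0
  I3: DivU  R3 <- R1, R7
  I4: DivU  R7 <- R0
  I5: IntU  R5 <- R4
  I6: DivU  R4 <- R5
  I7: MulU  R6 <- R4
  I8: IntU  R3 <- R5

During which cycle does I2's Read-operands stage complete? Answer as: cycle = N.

cycle = 6

[I1] 1/2/3/4
[I2] 5/6/13/14  (WAW R6: wait I1 write@4)
[I3] 15/16/23/24  (struct: DivU busy until I2 writes@14)
[I4] 25/26/33/34  (struct: DivU busy until I3 writes@24)
[I5] 26/27/28/29
[I6] 35/36/43/44  (struct: DivU busy until I4 writes@34)
[I7] 36/45/48/49  (RAW R4: wait I6 write@44)
[I8] 37/38/39/40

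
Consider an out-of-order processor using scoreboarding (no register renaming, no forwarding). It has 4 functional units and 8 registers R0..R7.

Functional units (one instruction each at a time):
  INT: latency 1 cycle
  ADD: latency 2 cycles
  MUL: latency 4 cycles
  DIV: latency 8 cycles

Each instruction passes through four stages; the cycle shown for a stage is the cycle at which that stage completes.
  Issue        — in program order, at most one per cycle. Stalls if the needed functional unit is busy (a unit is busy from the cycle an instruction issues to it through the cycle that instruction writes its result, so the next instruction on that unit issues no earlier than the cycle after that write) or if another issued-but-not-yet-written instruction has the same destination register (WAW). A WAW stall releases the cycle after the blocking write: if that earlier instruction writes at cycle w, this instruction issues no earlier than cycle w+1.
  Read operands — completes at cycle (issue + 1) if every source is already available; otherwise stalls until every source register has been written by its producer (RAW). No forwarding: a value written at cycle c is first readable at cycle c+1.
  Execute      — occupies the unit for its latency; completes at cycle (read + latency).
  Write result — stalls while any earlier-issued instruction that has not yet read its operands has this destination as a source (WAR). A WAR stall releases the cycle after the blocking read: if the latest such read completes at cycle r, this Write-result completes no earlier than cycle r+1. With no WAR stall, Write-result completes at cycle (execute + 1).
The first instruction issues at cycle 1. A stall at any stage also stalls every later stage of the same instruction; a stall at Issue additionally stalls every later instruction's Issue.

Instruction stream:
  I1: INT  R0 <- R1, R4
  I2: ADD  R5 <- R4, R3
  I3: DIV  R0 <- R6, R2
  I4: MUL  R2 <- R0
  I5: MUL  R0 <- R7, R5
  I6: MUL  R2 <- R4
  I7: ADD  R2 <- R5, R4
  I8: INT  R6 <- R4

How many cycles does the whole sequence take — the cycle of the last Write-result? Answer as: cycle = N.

cycle = 40

[I1] 1/2/3/4
[I2] 2/3/5/6
[I3] 5/6/14/15  (WAW R0: wait I1 write@4)
[I4] 6/16/20/21  (RAW R0: wait I3 write@15)
[I5] 22/23/27/28  (struct: MUL busy until I4 writes@21)
[I6] 29/30/34/35  (struct: MUL busy until I5 writes@28)
[I7] 36/37/39/40  (WAW R2: wait I6 write@35)
[I8] 37/38/39/40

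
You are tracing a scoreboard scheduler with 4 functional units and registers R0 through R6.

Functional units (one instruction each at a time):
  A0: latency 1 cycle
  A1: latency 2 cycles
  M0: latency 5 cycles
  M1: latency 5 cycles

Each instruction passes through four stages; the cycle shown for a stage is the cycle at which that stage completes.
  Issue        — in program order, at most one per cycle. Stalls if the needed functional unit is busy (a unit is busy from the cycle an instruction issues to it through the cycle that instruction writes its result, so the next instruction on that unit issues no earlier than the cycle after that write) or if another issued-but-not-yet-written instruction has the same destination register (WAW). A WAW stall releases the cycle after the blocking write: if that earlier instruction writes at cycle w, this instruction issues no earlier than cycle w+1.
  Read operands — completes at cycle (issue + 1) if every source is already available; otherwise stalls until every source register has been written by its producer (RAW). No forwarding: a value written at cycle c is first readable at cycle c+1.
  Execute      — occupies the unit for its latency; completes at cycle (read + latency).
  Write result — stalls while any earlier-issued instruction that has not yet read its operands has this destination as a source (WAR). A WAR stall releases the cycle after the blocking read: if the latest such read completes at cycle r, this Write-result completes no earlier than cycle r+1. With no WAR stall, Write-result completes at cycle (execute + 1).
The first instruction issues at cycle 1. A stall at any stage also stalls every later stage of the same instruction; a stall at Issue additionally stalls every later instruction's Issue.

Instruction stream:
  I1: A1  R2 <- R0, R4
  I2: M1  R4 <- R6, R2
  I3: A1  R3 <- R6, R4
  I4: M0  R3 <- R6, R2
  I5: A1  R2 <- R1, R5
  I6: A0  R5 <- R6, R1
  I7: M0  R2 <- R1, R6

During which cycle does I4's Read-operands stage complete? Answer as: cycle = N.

cycle = 18

t=1  issue I1 (A1)
t=2  I1 read-ops; issue I2 (M1)
t=4  I1 finished on A1
t=5  I1→R2
t=6  I2 read-ops; issue I3 (A1)
t=11  I2 finished on M1
t=12  I2→R4
t=13  I3 read-ops
t=15  I3 finished on A1
t=16  I3→R3
t=17  issue I4 (M0)
t=18  I4 read-ops; issue I5 (A1)
t=19  I5 read-ops; issue I6 (A0)
t=20  I6 read-ops
t=21  I5 finished on A1; I6 finished on A0
t=22  I5→R2; I6→R5
t=23  I4 finished on M0
t=24  I4→R3
t=25  issue I7 (M0)
t=26  I7 read-ops
t=31  I7 finished on M0
t=32  I7→R2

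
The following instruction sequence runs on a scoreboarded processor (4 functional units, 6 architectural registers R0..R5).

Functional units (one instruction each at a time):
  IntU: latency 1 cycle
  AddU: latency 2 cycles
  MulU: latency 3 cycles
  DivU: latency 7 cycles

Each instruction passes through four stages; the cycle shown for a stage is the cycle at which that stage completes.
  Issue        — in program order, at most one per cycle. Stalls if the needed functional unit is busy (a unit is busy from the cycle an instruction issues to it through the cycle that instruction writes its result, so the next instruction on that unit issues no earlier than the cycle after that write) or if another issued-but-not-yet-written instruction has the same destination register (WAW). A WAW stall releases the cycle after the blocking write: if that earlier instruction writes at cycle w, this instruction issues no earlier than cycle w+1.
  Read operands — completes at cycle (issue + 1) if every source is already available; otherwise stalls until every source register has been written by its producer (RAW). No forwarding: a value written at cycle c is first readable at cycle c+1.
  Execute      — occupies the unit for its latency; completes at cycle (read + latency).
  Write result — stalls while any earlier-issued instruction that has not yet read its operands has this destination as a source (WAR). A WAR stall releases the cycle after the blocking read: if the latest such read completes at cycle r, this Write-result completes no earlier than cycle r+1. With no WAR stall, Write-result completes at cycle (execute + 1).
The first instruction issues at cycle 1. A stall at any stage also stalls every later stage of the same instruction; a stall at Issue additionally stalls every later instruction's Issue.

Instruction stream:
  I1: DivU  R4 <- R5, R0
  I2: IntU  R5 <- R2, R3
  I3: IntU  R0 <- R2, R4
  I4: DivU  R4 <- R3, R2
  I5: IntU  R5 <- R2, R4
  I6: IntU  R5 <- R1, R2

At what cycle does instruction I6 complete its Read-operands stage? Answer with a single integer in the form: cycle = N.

cycle = 25

cycle 1: I1 dispatched to DivU
cycle 2: I1 operands ready | I2 dispatched to IntU
cycle 3: I2 operands ready
cycle 4: I2 complete
cycle 5: R5←I2
cycle 6: I3 dispatched to IntU
cycle 9: I1 complete
cycle 10: R4←I1
cycle 11: I3 operands ready | I4 dispatched to DivU
cycle 12: I3 complete | I4 operands ready
cycle 13: R0←I3
cycle 14: I5 dispatched to IntU
cycle 19: I4 complete
cycle 20: R4←I4
cycle 21: I5 operands ready
cycle 22: I5 complete
cycle 23: R5←I5
cycle 24: I6 dispatched to IntU
cycle 25: I6 operands ready
cycle 26: I6 complete
cycle 27: R5←I6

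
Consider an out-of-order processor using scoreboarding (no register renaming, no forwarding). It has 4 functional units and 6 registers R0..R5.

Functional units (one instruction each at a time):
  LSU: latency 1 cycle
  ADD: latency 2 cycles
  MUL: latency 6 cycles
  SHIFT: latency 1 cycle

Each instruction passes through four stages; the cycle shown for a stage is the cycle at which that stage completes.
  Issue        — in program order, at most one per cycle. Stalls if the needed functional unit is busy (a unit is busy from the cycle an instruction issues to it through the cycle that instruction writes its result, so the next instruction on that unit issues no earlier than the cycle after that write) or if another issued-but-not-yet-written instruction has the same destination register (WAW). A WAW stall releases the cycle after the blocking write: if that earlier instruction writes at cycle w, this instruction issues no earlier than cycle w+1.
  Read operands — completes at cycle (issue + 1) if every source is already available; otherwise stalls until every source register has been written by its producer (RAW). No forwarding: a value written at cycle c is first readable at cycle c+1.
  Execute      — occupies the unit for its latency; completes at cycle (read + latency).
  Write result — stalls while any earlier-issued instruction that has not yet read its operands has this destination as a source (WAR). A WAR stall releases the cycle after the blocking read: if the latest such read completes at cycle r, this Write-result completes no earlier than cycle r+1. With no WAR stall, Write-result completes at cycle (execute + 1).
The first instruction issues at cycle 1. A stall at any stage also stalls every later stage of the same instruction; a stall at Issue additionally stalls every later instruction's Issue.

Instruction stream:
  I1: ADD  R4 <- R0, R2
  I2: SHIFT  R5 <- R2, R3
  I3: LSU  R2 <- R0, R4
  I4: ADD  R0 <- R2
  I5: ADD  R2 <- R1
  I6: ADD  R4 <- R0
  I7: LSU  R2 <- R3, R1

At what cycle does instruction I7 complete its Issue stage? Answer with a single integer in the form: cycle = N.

  I1 | 1 | 2 | 4 | 5
  I2 | 2 | 3 | 4 | 5
  I3 | 3 | 6 | 7 | 8   RAW R4: wait I1 write@5
  I4 | 6 | 9 | 11 | 12   struct: ADD busy until I1 writes@5 · RAW R2: wait I3 write@8
  I5 | 13 | 14 | 16 | 17   struct: ADD busy until I4 writes@12
  I6 | 18 | 19 | 21 | 22   struct: ADD busy until I5 writes@17
  I7 | 19 | 20 | 21 | 22

cycle = 19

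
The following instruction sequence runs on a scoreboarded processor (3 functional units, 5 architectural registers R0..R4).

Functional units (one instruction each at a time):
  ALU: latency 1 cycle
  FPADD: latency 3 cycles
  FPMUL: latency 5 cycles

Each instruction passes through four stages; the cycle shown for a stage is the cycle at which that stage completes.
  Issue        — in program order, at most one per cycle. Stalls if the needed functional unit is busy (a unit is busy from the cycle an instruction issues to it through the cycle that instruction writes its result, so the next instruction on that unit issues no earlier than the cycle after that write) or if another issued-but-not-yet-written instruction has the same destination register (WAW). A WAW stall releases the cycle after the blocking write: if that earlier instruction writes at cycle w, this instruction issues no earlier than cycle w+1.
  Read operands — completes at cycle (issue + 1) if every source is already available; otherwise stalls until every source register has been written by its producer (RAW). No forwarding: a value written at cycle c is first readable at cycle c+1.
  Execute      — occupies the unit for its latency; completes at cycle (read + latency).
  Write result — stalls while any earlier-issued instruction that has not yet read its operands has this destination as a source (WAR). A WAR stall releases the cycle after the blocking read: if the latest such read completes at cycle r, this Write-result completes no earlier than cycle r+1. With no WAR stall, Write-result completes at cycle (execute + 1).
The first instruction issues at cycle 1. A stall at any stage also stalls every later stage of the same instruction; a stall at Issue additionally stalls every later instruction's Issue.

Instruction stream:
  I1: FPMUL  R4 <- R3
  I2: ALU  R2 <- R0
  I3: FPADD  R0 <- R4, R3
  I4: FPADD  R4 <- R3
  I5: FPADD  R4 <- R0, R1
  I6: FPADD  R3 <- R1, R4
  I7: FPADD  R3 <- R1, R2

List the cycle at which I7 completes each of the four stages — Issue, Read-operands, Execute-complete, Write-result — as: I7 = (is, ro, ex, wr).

  I1 | 1 | 2 | 7 | 8
  I2 | 2 | 3 | 4 | 5
  I3 | 3 | 9 | 12 | 13   RAW R4: wait I1 write@8
  I4 | 14 | 15 | 18 | 19   struct: FPADD busy until I3 writes@13
  I5 | 20 | 21 | 24 | 25   struct: FPADD busy until I4 writes@19
  I6 | 26 | 27 | 30 | 31   struct: FPADD busy until I5 writes@25
  I7 | 32 | 33 | 36 | 37   struct: FPADD busy until I6 writes@31

I7 = (32, 33, 36, 37)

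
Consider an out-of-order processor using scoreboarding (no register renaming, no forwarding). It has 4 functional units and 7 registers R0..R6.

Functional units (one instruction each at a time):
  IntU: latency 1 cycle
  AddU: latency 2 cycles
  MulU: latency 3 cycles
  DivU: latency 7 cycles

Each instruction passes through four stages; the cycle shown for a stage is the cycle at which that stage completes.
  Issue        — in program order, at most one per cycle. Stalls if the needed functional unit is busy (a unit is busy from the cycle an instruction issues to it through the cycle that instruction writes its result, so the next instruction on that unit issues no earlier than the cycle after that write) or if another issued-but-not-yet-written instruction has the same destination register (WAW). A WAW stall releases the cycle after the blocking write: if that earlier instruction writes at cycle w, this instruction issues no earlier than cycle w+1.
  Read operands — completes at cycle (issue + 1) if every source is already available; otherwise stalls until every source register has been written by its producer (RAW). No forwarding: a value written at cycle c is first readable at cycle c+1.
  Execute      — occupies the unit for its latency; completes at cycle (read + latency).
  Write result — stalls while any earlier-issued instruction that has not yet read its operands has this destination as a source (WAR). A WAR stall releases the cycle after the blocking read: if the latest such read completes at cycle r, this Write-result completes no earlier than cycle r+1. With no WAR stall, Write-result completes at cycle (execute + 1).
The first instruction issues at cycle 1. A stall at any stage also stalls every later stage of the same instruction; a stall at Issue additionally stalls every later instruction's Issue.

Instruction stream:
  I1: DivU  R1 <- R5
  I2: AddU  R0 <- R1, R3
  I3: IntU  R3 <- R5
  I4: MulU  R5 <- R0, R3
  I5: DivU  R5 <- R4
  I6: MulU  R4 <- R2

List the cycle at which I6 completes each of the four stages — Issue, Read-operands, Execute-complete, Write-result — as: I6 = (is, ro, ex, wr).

I6 = (21, 22, 25, 26)

1) issue 1, read 2, done 9, write 10
2) issue 2, read 11, done 13, write 14  <RAW R1: wait I1 write@10>
3) issue 3, read 4, done 5, write 12  <WAR R3: wait I2 read@11>
4) issue 4, read 15, done 18, write 19  <RAW R0: wait I2 write@14>
5) issue 20, read 21, done 28, write 29  <WAW R5: wait I4 write@19>
6) issue 21, read 22, done 25, write 26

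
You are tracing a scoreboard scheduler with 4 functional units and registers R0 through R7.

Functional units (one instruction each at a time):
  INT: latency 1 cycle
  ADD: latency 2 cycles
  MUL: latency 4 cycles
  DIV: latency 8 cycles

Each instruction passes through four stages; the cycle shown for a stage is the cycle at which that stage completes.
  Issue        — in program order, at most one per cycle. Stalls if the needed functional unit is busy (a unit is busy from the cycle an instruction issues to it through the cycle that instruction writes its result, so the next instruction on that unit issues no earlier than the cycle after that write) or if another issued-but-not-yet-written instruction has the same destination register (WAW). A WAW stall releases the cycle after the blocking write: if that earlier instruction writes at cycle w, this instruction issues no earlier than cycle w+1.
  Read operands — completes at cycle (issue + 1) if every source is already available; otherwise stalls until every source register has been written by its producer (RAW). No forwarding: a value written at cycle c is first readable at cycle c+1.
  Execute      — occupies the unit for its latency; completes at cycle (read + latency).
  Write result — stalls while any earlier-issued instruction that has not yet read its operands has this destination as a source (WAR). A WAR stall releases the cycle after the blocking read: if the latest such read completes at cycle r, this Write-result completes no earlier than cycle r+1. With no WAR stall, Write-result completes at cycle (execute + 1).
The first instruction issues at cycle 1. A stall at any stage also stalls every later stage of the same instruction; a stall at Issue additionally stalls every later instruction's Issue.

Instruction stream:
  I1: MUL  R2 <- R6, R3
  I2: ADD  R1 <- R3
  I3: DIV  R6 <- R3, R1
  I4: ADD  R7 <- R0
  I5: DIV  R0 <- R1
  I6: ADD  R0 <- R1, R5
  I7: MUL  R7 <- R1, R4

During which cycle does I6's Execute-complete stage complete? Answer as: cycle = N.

t=1  issue I1 (MUL)
t=2  I1 read-ops · issue I2 (ADD)
t=3  I2 read-ops · issue I3 (DIV)
t=5  I2 finished on ADD
t=6  I1 finished on MUL · I2→R1
t=7  I1→R2 · I3 read-ops · issue I4 (ADD)
t=8  I4 read-ops
t=10  I4 finished on ADD
t=11  I4→R7
t=15  I3 finished on DIV
t=16  I3→R6
t=17  issue I5 (DIV)
t=18  I5 read-ops
t=26  I5 finished on DIV
t=27  I5→R0
t=28  issue I6 (ADD)
t=29  I6 read-ops · issue I7 (MUL)
t=30  I7 read-ops
t=31  I6 finished on ADD
t=32  I6→R0
t=34  I7 finished on MUL
t=35  I7→R7

cycle = 31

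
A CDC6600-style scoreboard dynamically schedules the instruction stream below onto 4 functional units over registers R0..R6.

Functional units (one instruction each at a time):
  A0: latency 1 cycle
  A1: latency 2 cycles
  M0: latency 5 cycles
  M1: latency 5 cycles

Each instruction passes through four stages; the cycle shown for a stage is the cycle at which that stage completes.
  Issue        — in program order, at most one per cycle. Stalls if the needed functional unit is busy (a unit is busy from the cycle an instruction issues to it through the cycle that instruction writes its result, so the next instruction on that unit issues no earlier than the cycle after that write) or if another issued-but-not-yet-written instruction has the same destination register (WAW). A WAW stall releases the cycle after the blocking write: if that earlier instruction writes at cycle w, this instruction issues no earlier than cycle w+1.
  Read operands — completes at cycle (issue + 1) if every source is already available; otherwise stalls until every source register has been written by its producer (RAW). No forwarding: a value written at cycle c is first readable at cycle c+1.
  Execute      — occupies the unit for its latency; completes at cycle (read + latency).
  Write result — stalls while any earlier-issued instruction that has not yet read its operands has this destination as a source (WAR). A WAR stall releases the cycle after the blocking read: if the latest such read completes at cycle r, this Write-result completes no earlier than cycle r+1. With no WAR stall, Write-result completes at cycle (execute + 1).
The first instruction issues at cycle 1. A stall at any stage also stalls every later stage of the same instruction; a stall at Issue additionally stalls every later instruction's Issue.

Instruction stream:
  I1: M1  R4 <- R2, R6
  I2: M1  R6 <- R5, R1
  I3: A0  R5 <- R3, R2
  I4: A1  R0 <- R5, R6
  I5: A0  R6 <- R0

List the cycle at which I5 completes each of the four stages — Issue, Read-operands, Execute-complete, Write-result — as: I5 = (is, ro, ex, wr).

I5 = (17, 21, 22, 23)

c1: I1→M1
c2: I1 RO
c7: I1 EX
c8: I1 WR R4
c9: I2→M1
c10: I2 RO · I3→A0
c11: I3 RO · I4→A1
c12: I3 EX
c13: I3 WR R5
c15: I2 EX
c16: I2 WR R6
c17: I4 RO · I5→A0
c19: I4 EX
c20: I4 WR R0
c21: I5 RO
c22: I5 EX
c23: I5 WR R6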